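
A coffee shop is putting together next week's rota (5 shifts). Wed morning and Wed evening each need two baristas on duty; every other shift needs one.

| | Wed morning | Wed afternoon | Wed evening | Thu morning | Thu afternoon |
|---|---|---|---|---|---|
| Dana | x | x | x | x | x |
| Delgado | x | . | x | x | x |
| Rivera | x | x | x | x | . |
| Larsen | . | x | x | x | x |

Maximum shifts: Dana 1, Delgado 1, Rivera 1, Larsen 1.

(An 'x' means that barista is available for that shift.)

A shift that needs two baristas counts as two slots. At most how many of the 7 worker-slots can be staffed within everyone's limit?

4

Total capacity across all baristas is 1+1+1+1 = 4, and 7 slots are needed, so at most 4 can be filled.
An assignment achieving 4: Wed morning→Dana+Delgado, Wed afternoon→Rivera, Thu afternoon→Larsen.
Loads: Dana 1/1, Delgado 1/1, Rivera 1/1, Larsen 1/1.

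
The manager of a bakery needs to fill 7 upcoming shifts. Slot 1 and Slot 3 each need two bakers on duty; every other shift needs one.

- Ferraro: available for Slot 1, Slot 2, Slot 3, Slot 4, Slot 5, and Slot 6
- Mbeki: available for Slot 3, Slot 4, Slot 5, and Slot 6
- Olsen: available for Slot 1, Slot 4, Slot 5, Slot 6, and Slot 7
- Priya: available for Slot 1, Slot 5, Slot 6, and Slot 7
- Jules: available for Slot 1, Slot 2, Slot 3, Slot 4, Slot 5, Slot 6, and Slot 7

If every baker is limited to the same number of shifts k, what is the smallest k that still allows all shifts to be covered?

With 5 bakers and 9 worker-slots to fill, someone must work at least ⌈9/5⌉ = 2 shifts, so k ≥ 2.
k = 2 works: Slot 1→Priya+Jules, Slot 2→Ferraro, Slot 3→Ferraro+Mbeki, Slot 4→Mbeki, Slot 5→Olsen, Slot 6→Priya, Slot 7→Olsen.
Loads: Ferraro 2, Mbeki 2, Olsen 2, Priya 2, Jules 1 — all ≤ 2.

2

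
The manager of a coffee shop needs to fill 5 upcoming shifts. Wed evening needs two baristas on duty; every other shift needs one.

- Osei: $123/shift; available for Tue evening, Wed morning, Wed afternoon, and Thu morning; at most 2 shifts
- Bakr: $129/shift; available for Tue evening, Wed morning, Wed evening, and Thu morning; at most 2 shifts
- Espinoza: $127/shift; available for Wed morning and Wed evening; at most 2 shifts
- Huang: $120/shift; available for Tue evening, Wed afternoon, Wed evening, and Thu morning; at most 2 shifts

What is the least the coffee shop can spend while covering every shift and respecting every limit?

Picking the cheapest available barista for each shift independently would cost $730, but that ignores the shift limits.
An optimal schedule: Tue evening→Osei, Wed morning→Espinoza, Wed afternoon→Huang, Wed evening→Huang+Espinoza, Thu morning→Osei.
Total: 123 + 127 + 120 + 120 + 127 + 123 = $740.

$740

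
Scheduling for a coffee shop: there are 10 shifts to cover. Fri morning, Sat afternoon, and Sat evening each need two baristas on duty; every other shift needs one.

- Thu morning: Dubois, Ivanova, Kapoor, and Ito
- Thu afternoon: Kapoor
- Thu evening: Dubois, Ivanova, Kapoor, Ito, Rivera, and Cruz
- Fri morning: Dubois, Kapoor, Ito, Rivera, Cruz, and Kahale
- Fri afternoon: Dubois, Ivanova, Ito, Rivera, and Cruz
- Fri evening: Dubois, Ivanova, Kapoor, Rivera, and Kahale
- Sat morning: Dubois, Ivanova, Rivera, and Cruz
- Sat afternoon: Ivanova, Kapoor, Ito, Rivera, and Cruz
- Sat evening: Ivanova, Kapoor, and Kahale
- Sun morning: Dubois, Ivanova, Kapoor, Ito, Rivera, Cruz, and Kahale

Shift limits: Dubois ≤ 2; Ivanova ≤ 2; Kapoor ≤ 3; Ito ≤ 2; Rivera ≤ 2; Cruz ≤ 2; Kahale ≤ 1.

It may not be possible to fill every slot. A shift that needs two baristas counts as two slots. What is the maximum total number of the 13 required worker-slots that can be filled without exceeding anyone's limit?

Total capacity across all baristas is 2+2+3+2+2+2+1 = 14, and 13 slots are needed, so at most 13 can be filled.
An assignment achieving 13: Thu morning→Dubois, Thu afternoon→Kapoor, Thu evening→Ito, Fri morning→Rivera+Cruz, Fri afternoon→Ivanova, Fri evening→Kapoor, Sat morning→Dubois, Sat afternoon→Ito+Rivera, Sat evening→Ivanova+Kapoor, Sun morning→Cruz.
Loads: Dubois 2/2, Ivanova 2/2, Kapoor 3/3, Ito 2/2, Rivera 2/2, Cruz 2/2, Kahale 0/1.

13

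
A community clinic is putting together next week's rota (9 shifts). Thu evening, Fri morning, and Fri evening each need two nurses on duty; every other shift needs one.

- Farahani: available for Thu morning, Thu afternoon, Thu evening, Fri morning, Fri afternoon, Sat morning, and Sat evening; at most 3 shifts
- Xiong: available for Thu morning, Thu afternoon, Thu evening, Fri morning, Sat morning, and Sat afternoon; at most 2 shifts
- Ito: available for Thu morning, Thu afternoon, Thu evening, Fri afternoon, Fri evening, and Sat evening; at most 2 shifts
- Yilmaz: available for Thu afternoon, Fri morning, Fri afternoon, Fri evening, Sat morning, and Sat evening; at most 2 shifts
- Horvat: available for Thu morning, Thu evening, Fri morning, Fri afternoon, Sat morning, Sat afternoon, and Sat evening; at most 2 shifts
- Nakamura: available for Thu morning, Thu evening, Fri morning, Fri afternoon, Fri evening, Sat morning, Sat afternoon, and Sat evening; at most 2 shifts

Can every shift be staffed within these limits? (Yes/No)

Yes

One valid schedule: Thu morning→Farahani, Thu afternoon→Farahani, Thu evening→Horvat+Nakamura, Fri morning→Yilmaz+Horvat, Fri afternoon→Farahani, Fri evening→Ito+Yilmaz, Sat morning→Xiong, Sat afternoon→Xiong, Sat evening→Ito.
Loads: Farahani 3/3, Xiong 2/2, Ito 2/2, Yilmaz 2/2, Horvat 2/2, Nakamura 1/2 — all within limits.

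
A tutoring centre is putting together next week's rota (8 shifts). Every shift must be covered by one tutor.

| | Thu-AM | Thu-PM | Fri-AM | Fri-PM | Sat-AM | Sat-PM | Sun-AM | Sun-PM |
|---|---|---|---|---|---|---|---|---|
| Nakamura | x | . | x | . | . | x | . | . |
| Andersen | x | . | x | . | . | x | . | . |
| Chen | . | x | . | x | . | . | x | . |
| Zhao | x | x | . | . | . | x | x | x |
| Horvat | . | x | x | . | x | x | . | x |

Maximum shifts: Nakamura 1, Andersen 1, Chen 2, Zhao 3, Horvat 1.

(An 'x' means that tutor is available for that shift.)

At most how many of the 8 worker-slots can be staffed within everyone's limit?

8

Total capacity across all tutors is 1+1+2+3+1 = 8, and 8 slots are needed, so at most 8 can be filled.
An assignment achieving 8: Thu-AM→Nakamura, Thu-PM→Zhao, Fri-AM→Andersen, Fri-PM→Chen, Sat-AM→Horvat, Sat-PM→Zhao, Sun-AM→Chen, Sun-PM→Zhao.
Loads: Nakamura 1/1, Andersen 1/1, Chen 2/2, Zhao 3/3, Horvat 1/1.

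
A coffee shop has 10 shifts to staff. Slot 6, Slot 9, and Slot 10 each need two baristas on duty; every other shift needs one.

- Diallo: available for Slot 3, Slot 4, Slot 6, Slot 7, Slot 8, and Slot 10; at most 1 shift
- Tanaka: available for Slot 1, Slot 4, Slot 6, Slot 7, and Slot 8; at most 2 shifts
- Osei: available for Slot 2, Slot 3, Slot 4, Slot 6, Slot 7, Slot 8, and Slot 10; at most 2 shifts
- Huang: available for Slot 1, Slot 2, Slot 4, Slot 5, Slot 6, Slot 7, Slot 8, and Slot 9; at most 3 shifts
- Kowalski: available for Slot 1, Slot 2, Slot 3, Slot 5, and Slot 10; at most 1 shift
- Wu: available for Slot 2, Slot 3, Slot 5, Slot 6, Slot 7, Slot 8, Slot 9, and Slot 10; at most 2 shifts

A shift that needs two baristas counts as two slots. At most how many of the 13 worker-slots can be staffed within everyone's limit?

Total capacity across all baristas is 1+2+2+3+1+2 = 11, and 13 slots are needed, so at most 11 can be filled.
An assignment achieving 11: Slot 1→Tanaka, Slot 2→Osei, Slot 3→Diallo, Slot 4→Tanaka, Slot 5→Huang, Slot 6→Huang+Wu, Slot 9→Huang+Wu, Slot 10→Osei+Kowalski.
Loads: Diallo 1/1, Tanaka 2/2, Osei 2/2, Huang 3/3, Kowalski 1/1, Wu 2/2.

11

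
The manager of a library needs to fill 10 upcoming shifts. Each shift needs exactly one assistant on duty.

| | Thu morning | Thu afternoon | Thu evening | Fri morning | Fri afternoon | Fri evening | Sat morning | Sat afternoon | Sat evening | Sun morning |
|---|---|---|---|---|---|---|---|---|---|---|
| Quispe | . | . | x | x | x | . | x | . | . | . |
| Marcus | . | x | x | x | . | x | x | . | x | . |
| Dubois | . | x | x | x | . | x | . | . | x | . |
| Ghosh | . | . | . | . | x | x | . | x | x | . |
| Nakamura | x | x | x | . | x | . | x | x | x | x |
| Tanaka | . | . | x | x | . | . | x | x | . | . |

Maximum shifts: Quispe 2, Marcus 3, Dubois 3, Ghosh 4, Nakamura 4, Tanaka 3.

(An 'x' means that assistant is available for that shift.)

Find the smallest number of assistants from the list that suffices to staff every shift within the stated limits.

10 slots to fill and no one can take more than 4, so at least ⌈10/4⌉ = 3 assistants are needed.
Quispe, Ghosh, and Nakamura alone can cover everything: Thu morning→Nakamura, Thu afternoon→Nakamura, Thu evening→Quispe, Fri morning→Quispe, Fri afternoon→Ghosh, Fri evening→Ghosh, Sat morning→Nakamura, Sat afternoon→Ghosh, Sat evening→Ghosh, Sun morning→Nakamura.

3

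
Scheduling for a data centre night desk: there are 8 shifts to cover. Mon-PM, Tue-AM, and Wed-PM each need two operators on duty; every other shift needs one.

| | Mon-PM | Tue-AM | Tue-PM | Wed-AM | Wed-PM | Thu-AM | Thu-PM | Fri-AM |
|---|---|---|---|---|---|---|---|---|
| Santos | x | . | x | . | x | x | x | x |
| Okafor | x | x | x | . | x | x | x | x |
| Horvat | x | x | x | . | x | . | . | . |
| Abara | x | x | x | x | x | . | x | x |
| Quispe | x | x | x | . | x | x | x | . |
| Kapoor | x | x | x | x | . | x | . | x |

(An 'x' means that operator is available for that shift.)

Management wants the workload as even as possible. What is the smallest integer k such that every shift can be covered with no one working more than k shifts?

2

With 6 operators and 11 worker-slots to fill, someone must work at least ⌈11/6⌉ = 2 shifts, so k ≥ 2.
k = 2 works: Mon-PM→Quispe+Kapoor, Tue-AM→Horvat+Abara, Tue-PM→Okafor, Wed-AM→Abara, Wed-PM→Horvat+Quispe, Thu-AM→Santos, Thu-PM→Santos, Fri-AM→Okafor.
Loads: Santos 2, Okafor 2, Horvat 2, Abara 2, Quispe 2, Kapoor 1 — all ≤ 2.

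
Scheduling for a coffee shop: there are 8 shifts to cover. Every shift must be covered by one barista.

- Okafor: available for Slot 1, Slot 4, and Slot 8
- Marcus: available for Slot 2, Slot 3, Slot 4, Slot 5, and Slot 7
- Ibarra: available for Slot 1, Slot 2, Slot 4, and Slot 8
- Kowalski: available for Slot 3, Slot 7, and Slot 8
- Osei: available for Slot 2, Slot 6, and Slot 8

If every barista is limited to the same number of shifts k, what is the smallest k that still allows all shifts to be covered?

2

With 5 baristas and 8 worker-slots to fill, someone must work at least ⌈8/5⌉ = 2 shifts, so k ≥ 2.
k = 2 works: Slot 1→Okafor, Slot 2→Ibarra, Slot 3→Marcus, Slot 4→Okafor, Slot 5→Marcus, Slot 6→Osei, Slot 7→Kowalski, Slot 8→Ibarra.
Loads: Okafor 2, Marcus 2, Ibarra 2, Kowalski 1, Osei 1 — all ≤ 2.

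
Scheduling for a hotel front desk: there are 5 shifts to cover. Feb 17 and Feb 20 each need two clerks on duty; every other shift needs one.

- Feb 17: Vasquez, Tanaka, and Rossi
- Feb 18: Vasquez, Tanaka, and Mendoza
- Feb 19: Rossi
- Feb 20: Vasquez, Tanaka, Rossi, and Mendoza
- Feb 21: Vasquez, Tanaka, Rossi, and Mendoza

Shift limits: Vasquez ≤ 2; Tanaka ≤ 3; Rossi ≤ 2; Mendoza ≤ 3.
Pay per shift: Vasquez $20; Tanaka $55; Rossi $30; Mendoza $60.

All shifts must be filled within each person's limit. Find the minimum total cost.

$265

Feb 19 can only be covered by Rossi, so that assignment is forced.
Picking the cheapest available clerk for each shift independently would cost $170, but that ignores the shift limits.
An optimal schedule: Feb 17→Vasquez+Tanaka, Feb 18→Vasquez, Feb 19→Rossi, Feb 20→Tanaka+Rossi, Feb 21→Tanaka.
Total: 20 + 55 + 20 + 30 + 55 + 30 + 55 = $265.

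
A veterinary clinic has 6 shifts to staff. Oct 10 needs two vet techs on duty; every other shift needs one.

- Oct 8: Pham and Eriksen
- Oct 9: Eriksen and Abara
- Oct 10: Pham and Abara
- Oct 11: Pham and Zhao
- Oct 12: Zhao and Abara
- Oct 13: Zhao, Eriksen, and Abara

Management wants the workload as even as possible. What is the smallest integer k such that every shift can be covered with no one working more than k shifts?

2

With 4 vet techs and 7 worker-slots to fill, someone must work at least ⌈7/4⌉ = 2 shifts, so k ≥ 2.
k = 2 works: Oct 8→Pham, Oct 9→Eriksen, Oct 10→Pham+Abara, Oct 11→Zhao, Oct 12→Zhao, Oct 13→Eriksen.
Loads: Pham 2, Zhao 2, Eriksen 2, Abara 1 — all ≤ 2.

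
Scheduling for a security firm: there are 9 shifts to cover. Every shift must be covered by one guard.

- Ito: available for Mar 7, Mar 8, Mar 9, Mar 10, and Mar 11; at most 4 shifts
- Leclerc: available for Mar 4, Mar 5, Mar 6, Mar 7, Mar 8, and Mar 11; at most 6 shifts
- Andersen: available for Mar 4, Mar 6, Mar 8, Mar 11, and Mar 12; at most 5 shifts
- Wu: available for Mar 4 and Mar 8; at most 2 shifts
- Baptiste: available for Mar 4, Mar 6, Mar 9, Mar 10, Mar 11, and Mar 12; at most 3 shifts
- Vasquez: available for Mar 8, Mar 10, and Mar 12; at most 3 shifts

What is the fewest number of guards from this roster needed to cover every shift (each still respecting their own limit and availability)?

9 slots to fill and no one can take more than 6, so at least ⌈9/6⌉ = 2 guards are needed.
Leclerc and Baptiste alone can cover everything: Mar 4→Leclerc, Mar 5→Leclerc, Mar 6→Leclerc, Mar 7→Leclerc, Mar 8→Leclerc, Mar 9→Baptiste, Mar 10→Baptiste, Mar 11→Leclerc, Mar 12→Baptiste.

2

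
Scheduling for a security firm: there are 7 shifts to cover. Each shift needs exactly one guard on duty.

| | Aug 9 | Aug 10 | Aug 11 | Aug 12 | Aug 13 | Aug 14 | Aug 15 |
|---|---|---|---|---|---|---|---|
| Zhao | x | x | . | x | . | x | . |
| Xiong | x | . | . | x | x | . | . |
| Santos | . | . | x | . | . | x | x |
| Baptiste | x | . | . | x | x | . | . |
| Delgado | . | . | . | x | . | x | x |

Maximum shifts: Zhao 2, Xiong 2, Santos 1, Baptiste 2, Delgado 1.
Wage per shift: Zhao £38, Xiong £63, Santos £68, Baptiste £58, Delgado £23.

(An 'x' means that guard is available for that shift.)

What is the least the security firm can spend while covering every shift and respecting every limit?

£346

Aug 10 can only be covered by Zhao, so that assignment is forced.
Aug 11 can only be covered by Santos, so that assignment is forced.
Picking the cheapest available guard for each shift independently would cost £271, but that ignores the shift limits.
An optimal schedule: Aug 9→Baptiste, Aug 10→Zhao, Aug 11→Santos, Aug 12→Xiong, Aug 13→Baptiste, Aug 14→Zhao, Aug 15→Delgado.
Total: 58 + 38 + 68 + 63 + 58 + 38 + 23 = £346.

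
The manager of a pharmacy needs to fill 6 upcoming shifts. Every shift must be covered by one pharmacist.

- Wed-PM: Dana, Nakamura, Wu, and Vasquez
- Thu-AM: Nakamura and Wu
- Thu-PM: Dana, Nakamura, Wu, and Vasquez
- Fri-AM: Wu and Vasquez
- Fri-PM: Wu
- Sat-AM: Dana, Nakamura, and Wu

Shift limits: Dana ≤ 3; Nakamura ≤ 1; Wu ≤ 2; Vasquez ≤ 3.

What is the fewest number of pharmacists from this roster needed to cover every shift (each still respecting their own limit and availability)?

3

6 slots to fill and no one can take more than 3, so at least ⌈6/3⌉ = 2 pharmacists are needed.
Shifts {Thu-AM, Fri-AM, Fri-PM, Sat-AM} need 4 slots, but among the pharmacists available for them (Dana, Nakamura, Wu, and Vasquez) any 2 together supply at most 3. So 2 pharmacists are not enough.
Dana, Nakamura, and Wu alone can cover everything: Wed-PM→Dana, Thu-AM→Nakamura, Thu-PM→Dana, Fri-AM→Wu, Fri-PM→Wu, Sat-AM→Dana.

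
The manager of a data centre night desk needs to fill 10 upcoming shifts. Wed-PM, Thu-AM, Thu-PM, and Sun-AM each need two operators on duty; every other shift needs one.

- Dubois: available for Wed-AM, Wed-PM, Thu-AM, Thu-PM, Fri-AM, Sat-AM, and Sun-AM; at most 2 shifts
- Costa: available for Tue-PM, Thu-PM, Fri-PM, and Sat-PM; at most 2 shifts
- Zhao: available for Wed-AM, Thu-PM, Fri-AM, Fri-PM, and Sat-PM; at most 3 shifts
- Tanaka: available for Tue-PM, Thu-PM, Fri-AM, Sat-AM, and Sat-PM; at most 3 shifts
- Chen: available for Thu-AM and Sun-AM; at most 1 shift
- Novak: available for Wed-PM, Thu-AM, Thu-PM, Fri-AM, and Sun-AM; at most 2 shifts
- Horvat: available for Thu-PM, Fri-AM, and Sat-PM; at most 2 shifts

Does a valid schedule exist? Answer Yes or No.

Total capacity is 15 and 14 slots are needed, so capacity alone doesn't rule it out.
Shifts {Wed-PM, Thu-AM, Sun-AM} need 6 worker-slots in total, but the operators available for any of those shifts (Dubois, Chen, and Novak) can supply at most 5 among them. So no valid schedule exists.

No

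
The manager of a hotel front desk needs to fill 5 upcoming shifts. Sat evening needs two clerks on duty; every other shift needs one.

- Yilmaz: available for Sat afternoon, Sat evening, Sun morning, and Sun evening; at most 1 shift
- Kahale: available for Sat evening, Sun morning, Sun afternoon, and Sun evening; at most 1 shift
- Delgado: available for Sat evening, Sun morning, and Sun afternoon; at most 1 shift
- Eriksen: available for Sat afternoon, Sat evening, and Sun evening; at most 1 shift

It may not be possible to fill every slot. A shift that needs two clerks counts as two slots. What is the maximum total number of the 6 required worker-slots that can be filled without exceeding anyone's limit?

Total capacity across all clerks is 1+1+1+1 = 4, and 6 slots are needed, so at most 4 can be filled.
An assignment achieving 4: Sat afternoon→Yilmaz, Sun morning→Delgado, Sun afternoon→Kahale, Sun evening→Eriksen.
Loads: Yilmaz 1/1, Kahale 1/1, Delgado 1/1, Eriksen 1/1.

4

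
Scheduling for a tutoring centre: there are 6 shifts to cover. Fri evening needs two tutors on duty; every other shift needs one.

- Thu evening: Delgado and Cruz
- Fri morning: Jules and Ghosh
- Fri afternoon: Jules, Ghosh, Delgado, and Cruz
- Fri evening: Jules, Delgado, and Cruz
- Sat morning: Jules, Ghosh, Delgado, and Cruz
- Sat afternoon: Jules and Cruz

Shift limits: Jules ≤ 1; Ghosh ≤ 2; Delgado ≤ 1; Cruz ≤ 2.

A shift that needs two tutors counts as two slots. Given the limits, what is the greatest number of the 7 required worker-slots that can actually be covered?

Total capacity across all tutors is 1+2+1+2 = 6, and 7 slots are needed, so at most 6 can be filled.
An assignment achieving 6: Thu evening→Delgado, Fri morning→Jules, Fri afternoon→Ghosh, Fri evening→Cruz, Sat morning→Ghosh, Sat afternoon→Cruz.
Loads: Jules 1/1, Ghosh 2/2, Delgado 1/1, Cruz 2/2.

6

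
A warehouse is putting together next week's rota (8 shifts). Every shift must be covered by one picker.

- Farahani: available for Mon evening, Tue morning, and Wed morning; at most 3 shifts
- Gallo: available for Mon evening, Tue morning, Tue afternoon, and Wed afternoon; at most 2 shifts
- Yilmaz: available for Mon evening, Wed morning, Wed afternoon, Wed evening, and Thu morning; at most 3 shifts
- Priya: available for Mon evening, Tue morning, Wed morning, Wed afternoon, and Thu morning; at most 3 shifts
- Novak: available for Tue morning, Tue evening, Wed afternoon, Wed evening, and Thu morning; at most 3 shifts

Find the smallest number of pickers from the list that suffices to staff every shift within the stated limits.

3

8 slots to fill and no one can take more than 3, so at least ⌈8/3⌉ = 3 pickers are needed.
Farahani, Gallo, and Novak alone can cover everything: Mon evening→Farahani, Tue morning→Farahani, Tue afternoon→Gallo, Tue evening→Novak, Wed morning→Farahani, Wed afternoon→Gallo, Wed evening→Novak, Thu morning→Novak.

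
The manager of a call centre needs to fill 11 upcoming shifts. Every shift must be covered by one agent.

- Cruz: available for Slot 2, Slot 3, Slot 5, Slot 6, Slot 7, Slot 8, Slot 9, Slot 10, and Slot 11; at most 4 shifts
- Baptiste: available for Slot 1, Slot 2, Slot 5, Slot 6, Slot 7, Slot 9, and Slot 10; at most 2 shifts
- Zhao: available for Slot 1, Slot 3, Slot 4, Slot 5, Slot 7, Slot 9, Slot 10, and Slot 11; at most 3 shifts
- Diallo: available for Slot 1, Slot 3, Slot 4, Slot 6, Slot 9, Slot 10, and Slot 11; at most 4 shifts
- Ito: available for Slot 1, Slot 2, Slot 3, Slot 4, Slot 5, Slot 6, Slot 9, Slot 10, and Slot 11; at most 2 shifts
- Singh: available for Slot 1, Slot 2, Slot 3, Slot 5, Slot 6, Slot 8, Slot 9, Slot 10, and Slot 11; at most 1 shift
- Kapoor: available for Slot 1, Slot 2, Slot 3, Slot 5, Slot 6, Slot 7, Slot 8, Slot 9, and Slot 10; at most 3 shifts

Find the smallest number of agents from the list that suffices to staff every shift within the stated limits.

11 slots to fill and no one can take more than 4, so at least ⌈11/4⌉ = 3 agents are needed.
Cruz, Zhao, and Diallo alone can cover everything: Slot 1→Zhao, Slot 2→Cruz, Slot 3→Diallo, Slot 4→Zhao, Slot 5→Cruz, Slot 6→Cruz, Slot 7→Zhao, Slot 8→Cruz, Slot 9→Diallo, Slot 10→Diallo, Slot 11→Diallo.

3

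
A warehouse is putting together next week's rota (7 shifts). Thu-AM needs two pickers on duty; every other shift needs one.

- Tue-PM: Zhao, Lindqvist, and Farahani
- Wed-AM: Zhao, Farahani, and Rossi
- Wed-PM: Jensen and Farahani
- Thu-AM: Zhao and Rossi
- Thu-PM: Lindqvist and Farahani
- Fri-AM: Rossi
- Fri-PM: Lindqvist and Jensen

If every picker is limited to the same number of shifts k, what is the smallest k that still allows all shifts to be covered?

2

With 5 pickers and 8 worker-slots to fill, someone must work at least ⌈8/5⌉ = 2 shifts, so k ≥ 2.
k = 2 works: Tue-PM→Zhao, Wed-AM→Farahani, Wed-PM→Jensen, Thu-AM→Zhao+Rossi, Thu-PM→Lindqvist, Fri-AM→Rossi, Fri-PM→Lindqvist.
Loads: Zhao 2, Lindqvist 2, Jensen 1, Farahani 1, Rossi 2 — all ≤ 2.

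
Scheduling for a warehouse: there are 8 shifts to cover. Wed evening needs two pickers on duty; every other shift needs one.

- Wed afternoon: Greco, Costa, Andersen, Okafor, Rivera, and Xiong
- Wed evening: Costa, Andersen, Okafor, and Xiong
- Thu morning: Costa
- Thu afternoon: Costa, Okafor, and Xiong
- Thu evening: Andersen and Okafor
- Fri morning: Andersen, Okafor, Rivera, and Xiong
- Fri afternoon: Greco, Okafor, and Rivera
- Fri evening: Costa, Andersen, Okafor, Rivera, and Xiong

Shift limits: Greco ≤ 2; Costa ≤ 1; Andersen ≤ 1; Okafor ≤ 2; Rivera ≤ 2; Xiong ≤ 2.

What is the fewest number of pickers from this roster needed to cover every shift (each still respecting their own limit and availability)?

5

9 slots to fill and no one can take more than 2, so at least ⌈9/2⌉ = 5 pickers are needed.
Greco, Costa, Okafor, Rivera, and Xiong alone can cover everything: Wed afternoon→Greco, Wed evening→Okafor+Xiong, Thu morning→Costa, Thu afternoon→Xiong, Thu evening→Okafor, Fri morning→Rivera, Fri afternoon→Greco, Fri evening→Rivera.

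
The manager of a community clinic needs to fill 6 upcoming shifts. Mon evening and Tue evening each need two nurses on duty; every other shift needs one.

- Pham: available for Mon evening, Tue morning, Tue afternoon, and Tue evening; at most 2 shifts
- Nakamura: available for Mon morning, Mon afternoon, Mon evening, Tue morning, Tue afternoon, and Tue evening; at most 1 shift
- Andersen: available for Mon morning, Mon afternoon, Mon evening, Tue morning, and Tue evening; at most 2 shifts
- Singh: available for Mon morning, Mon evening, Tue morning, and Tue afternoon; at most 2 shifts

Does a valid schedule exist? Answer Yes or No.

Total capacity is 2+1+2+2 = 7 but 8 worker-slots are needed — infeasible.

No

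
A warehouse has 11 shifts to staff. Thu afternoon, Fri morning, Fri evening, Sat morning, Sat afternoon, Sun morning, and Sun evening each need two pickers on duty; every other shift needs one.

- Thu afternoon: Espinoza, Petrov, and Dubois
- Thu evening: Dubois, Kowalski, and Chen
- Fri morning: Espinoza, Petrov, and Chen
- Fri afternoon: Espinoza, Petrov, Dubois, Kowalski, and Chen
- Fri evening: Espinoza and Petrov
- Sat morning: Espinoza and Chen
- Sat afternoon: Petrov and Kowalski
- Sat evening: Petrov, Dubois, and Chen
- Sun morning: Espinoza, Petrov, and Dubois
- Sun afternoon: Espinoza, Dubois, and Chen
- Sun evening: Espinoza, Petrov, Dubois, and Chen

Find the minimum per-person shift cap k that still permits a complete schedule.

With 5 pickers and 18 worker-slots to fill, someone must work at least ⌈18/5⌉ = 4 shifts, so k ≥ 4.
k = 4 works: Thu afternoon→Espinoza+Petrov, Thu evening→Dubois, Fri morning→Espinoza+Chen, Fri afternoon→Kowalski, Fri evening→Espinoza+Petrov, Sat morning→Espinoza+Chen, Sat afternoon→Petrov+Kowalski, Sat evening→Dubois, Sun morning→Petrov+Dubois, Sun afternoon→Chen, Sun evening→Dubois+Chen.
Loads: Espinoza 4, Petrov 4, Dubois 4, Kowalski 2, Chen 4 — all ≤ 4.

4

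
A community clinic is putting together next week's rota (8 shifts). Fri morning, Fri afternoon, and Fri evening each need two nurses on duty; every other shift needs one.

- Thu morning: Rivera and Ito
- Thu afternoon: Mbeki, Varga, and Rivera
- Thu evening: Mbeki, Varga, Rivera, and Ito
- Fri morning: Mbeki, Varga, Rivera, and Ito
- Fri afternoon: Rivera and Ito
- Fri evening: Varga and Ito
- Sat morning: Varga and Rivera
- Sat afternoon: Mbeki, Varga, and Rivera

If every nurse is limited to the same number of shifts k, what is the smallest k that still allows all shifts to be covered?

With 4 nurses and 11 worker-slots to fill, someone must work at least ⌈11/4⌉ = 3 shifts, so k ≥ 3.
k = 3 works: Thu morning→Rivera, Thu afternoon→Mbeki, Thu evening→Mbeki, Fri morning→Varga+Rivera, Fri afternoon→Rivera+Ito, Fri evening→Varga+Ito, Sat morning→Varga, Sat afternoon→Mbeki.
Loads: Mbeki 3, Varga 3, Rivera 3, Ito 2 — all ≤ 3.

3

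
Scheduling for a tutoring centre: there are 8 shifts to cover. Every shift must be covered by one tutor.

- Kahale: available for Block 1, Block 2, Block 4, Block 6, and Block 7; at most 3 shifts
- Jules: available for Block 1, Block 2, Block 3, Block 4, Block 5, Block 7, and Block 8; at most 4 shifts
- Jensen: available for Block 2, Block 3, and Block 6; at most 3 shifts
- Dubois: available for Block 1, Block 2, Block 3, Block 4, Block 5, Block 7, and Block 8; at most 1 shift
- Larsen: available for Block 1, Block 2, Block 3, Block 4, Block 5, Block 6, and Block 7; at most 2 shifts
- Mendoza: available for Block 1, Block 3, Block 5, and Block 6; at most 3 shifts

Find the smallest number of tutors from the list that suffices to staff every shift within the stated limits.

8 slots to fill and no one can take more than 4, so at least ⌈8/4⌉ = 2 tutors are needed.
Any 2 tutors together have capacity at most 4+3 = 7 < 8 slots, so 2 can never suffice.
Kahale, Jules, and Jensen alone can cover everything: Block 1→Kahale, Block 2→Jensen, Block 3→Jules, Block 4→Kahale, Block 5→Jules, Block 6→Kahale, Block 7→Jules, Block 8→Jules.

3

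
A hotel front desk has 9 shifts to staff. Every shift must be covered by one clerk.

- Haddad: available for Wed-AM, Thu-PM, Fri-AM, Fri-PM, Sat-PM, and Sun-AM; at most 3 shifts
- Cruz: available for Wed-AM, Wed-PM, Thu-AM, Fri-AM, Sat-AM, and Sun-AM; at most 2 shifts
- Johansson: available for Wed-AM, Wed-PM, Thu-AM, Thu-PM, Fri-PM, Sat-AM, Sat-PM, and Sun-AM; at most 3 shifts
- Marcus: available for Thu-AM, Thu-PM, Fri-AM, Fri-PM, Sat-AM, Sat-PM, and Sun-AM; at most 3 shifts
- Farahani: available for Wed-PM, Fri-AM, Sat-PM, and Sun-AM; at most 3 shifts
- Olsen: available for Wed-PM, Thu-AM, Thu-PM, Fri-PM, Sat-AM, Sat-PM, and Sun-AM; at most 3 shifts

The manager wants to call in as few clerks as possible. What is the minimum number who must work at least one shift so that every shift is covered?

3

9 slots to fill and no one can take more than 3, so at least ⌈9/3⌉ = 3 clerks are needed.
Haddad, Johansson, and Marcus alone can cover everything: Wed-AM→Haddad, Wed-PM→Johansson, Thu-AM→Johansson, Thu-PM→Haddad, Fri-AM→Haddad, Fri-PM→Marcus, Sat-AM→Johansson, Sat-PM→Marcus, Sun-AM→Marcus.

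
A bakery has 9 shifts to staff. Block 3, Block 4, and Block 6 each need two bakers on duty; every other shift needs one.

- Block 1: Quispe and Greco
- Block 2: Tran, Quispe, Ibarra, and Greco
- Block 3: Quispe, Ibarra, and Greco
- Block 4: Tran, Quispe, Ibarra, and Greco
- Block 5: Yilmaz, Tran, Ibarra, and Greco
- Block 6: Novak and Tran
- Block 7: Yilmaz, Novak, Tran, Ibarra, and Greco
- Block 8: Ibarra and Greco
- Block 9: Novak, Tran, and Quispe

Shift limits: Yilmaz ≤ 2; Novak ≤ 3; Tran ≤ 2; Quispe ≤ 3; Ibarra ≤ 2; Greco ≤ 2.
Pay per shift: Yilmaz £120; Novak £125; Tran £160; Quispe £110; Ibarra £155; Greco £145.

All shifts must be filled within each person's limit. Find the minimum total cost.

Block 6 can only be covered by Novak and Tran, so that assignment is forced.
Picking the cheapest available baker for each shift independently would cost £1510, but that ignores the shift limits.
An optimal schedule: Block 1→Quispe, Block 2→Ibarra, Block 3→Quispe+Greco, Block 4→Quispe+Ibarra, Block 5→Yilmaz, Block 6→Novak+Tran, Block 7→Yilmaz, Block 8→Greco, Block 9→Novak.
Total: 110 + 155 + 110 + 145 + 110 + 155 + 120 + 125 + 160 + 120 + 145 + 125 = £1580.

£1580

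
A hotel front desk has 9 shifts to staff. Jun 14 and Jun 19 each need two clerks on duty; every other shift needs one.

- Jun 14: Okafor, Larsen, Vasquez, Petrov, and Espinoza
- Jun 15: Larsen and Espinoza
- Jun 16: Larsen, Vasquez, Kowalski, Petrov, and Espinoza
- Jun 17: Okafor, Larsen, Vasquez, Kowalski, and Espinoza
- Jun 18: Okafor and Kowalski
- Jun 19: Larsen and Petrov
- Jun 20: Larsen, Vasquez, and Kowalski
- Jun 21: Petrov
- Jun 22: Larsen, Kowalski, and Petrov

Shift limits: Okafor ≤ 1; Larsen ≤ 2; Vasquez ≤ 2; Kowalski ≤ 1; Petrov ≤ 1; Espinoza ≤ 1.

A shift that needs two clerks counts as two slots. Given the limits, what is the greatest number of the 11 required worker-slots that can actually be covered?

8

Total capacity across all clerks is 1+2+2+1+1+1 = 8, and 11 slots are needed, so at most 8 can be filled.
An assignment achieving 8: Jun 14→Vasquez+Espinoza, Jun 15→Larsen, Jun 18→Okafor, Jun 19→Larsen, Jun 20→Vasquez, Jun 21→Petrov, Jun 22→Kowalski.
Loads: Okafor 1/1, Larsen 2/2, Vasquez 2/2, Kowalski 1/1, Petrov 1/1, Espinoza 1/1.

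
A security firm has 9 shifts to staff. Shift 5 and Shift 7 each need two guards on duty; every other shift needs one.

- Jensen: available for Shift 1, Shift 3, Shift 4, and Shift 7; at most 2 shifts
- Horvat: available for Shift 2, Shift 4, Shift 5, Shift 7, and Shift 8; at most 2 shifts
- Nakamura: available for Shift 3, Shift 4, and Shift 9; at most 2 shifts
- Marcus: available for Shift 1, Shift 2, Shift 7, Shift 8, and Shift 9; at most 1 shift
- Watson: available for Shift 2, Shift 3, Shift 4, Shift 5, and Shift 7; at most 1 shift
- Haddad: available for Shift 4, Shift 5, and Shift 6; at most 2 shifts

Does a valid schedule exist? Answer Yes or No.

Total capacity is 2+2+2+1+1+2 = 10 but 11 worker-slots are needed — infeasible.

No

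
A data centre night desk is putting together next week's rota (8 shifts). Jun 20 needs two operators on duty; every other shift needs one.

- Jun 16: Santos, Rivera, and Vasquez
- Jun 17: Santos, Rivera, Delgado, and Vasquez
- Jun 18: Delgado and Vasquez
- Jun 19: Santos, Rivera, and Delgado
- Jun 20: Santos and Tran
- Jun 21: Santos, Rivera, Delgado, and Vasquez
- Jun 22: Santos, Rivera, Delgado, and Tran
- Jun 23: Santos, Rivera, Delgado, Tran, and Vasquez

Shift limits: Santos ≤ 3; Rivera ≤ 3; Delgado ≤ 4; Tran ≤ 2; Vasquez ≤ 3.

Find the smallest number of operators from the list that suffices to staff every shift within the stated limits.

9 slots to fill and no one can take more than 4, so at least ⌈9/4⌉ = 3 operators are needed.
Santos, Delgado, and Tran alone can cover everything: Jun 16→Santos, Jun 17→Santos, Jun 18→Delgado, Jun 19→Delgado, Jun 20→Santos+Tran, Jun 21→Delgado, Jun 22→Delgado, Jun 23→Tran.

3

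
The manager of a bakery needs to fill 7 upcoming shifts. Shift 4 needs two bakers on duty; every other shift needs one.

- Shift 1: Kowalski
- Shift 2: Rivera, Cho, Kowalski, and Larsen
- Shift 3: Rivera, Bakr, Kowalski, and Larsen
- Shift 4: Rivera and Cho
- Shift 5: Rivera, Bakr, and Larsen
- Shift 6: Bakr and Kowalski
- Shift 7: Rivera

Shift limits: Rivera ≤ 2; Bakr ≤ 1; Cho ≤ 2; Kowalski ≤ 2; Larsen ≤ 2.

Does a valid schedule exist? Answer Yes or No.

Yes

Shift 1 can only be covered by Kowalski, so that assignment is forced.
Shift 4 can only be covered by Rivera and Cho, so that assignment is forced.
Shift 7 can only be covered by Rivera, so that assignment is forced.
One valid schedule: Shift 1→Kowalski, Shift 2→Cho, Shift 3→Kowalski, Shift 4→Rivera+Cho, Shift 5→Larsen, Shift 6→Bakr, Shift 7→Rivera.
Loads: Rivera 2/2, Bakr 1/1, Cho 2/2, Kowalski 2/2, Larsen 1/2 — all within limits.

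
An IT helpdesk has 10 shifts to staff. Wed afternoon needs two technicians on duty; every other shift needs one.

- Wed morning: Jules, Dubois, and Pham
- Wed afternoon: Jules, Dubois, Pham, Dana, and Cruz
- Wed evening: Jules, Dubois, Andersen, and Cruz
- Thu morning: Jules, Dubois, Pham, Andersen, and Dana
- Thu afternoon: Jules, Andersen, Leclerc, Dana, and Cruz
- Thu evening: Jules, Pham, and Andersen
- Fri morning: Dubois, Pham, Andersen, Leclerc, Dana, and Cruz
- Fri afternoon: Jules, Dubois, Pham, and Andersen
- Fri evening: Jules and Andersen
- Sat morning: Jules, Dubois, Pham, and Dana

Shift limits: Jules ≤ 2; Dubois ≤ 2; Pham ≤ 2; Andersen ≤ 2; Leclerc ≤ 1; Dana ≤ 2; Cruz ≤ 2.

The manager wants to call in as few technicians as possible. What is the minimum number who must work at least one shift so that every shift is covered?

6

11 slots to fill and no one can take more than 2, so at least ⌈11/2⌉ = 6 technicians are needed.
Jules, Dubois, Pham, Andersen, Leclerc, and Dana alone can cover everything: Wed morning→Jules, Wed afternoon→Pham+Dana, Wed evening→Dubois, Thu morning→Andersen, Thu afternoon→Andersen, Thu evening→Pham, Fri morning→Leclerc, Fri afternoon→Dubois, Fri evening→Jules, Sat morning→Dana.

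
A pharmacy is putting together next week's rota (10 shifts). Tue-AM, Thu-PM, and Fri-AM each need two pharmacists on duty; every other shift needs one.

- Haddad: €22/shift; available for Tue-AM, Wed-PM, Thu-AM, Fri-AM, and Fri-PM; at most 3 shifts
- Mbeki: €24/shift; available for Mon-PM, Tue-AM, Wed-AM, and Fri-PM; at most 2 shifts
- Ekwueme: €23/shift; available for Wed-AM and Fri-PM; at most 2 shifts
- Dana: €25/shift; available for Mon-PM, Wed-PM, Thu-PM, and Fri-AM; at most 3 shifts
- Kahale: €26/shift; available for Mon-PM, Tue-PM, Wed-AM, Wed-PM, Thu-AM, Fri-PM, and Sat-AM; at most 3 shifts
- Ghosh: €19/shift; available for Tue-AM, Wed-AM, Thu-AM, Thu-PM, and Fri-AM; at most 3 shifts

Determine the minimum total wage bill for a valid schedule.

€294

Tue-PM can only be covered by Kahale, so that assignment is forced.
Thu-PM can only be covered by Dana and Ghosh, so that assignment is forced.
Sat-AM can only be covered by Kahale, so that assignment is forced.
Picking the cheapest available pharmacist for each shift independently would cost €284, but that ignores the shift limits.
An optimal schedule: Mon-PM→Mbeki, Tue-AM→Ghosh+Mbeki, Tue-PM→Kahale, Wed-AM→Ekwueme, Wed-PM→Haddad, Thu-AM→Haddad, Thu-PM→Ghosh+Dana, Fri-AM→Ghosh+Haddad, Fri-PM→Ekwueme, Sat-AM→Kahale.
Total: 24 + 19 + 24 + 26 + 23 + 22 + 22 + 19 + 25 + 19 + 22 + 23 + 26 = €294.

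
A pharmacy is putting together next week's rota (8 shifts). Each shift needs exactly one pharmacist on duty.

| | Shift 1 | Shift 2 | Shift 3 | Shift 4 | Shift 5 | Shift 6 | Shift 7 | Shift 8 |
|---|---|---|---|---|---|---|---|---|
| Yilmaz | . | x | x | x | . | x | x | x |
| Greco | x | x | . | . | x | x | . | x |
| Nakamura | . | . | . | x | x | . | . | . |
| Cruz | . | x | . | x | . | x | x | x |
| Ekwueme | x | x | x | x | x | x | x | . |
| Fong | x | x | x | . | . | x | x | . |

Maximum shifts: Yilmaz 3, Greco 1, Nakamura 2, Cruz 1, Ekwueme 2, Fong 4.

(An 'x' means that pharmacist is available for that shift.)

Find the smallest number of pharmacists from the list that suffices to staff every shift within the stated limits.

8 slots to fill and no one can take more than 4, so at least ⌈8/4⌉ = 2 pharmacists are needed.
Any 2 pharmacists together have capacity at most 4+3 = 7 < 8 slots, so 2 can never suffice.
Yilmaz, Greco, and Fong alone can cover everything: Shift 1→Fong, Shift 2→Fong, Shift 3→Yilmaz, Shift 4→Yilmaz, Shift 5→Greco, Shift 6→Fong, Shift 7→Fong, Shift 8→Yilmaz.

3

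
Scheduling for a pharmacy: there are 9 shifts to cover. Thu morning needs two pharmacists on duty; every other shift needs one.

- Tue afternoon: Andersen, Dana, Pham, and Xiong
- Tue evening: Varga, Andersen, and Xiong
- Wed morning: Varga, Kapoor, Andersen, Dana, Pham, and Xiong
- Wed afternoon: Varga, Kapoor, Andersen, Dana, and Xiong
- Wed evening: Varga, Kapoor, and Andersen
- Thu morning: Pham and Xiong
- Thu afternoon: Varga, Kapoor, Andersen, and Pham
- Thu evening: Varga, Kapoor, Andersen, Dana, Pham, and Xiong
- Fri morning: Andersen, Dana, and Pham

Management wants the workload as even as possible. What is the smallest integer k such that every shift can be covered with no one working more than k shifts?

2

With 6 pharmacists and 10 worker-slots to fill, someone must work at least ⌈10/6⌉ = 2 shifts, so k ≥ 2.
k = 2 works: Tue afternoon→Andersen, Tue evening→Varga, Wed morning→Dana, Wed afternoon→Kapoor, Wed evening→Varga, Thu morning→Pham+Xiong, Thu afternoon→Kapoor, Thu evening→Dana, Fri morning→Andersen.
Loads: Varga 2, Kapoor 2, Andersen 2, Dana 2, Pham 1, Xiong 1 — all ≤ 2.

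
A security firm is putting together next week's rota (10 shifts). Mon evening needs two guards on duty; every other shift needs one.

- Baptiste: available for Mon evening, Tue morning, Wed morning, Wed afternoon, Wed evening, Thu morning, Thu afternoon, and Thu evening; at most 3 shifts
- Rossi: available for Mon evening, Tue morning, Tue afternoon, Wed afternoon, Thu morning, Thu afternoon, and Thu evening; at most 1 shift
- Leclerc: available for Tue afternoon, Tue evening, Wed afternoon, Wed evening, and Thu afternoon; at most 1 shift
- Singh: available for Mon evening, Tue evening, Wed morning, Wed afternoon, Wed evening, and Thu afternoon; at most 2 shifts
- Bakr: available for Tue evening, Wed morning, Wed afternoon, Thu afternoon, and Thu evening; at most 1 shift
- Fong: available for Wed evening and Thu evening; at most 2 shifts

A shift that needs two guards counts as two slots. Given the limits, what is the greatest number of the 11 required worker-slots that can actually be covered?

Total capacity across all guards is 3+1+1+2+1+2 = 10, and 11 slots are needed, so at most 10 can be filled.
An assignment achieving 10: Mon evening→Baptiste+Singh, Tue morning→Baptiste, Tue afternoon→Rossi, Tue evening→Leclerc, Wed morning→Singh, Wed afternoon→Bakr, Wed evening→Fong, Thu morning→Baptiste, Thu evening→Fong.
Loads: Baptiste 3/3, Rossi 1/1, Leclerc 1/1, Singh 2/2, Bakr 1/1, Fong 2/2.

10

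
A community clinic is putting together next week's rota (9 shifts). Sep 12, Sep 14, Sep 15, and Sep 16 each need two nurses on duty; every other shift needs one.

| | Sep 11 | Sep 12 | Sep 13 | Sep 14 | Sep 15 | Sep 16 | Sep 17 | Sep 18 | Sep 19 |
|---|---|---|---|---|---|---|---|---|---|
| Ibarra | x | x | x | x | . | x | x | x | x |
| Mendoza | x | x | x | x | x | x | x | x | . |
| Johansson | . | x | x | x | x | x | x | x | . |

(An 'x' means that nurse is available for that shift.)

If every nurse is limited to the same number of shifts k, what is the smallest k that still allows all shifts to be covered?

With 3 nurses and 13 worker-slots to fill, someone must work at least ⌈13/3⌉ = 5 shifts, so k ≥ 5.
k = 5 works: Sep 11→Ibarra, Sep 12→Ibarra+Mendoza, Sep 13→Ibarra, Sep 14→Ibarra+Mendoza, Sep 15→Mendoza+Johansson, Sep 16→Mendoza+Johansson, Sep 17→Mendoza, Sep 18→Johansson, Sep 19→Ibarra.
Loads: Ibarra 5, Mendoza 5, Johansson 3 — all ≤ 5.

5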